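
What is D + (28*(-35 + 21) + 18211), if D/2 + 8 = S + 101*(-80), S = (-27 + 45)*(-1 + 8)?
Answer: 1895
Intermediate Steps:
S = 126 (S = 18*7 = 126)
D = -15924 (D = -16 + 2*(126 + 101*(-80)) = -16 + 2*(126 - 8080) = -16 + 2*(-7954) = -16 - 15908 = -15924)
D + (28*(-35 + 21) + 18211) = -15924 + (28*(-35 + 21) + 18211) = -15924 + (28*(-14) + 18211) = -15924 + (-392 + 18211) = -15924 + 17819 = 1895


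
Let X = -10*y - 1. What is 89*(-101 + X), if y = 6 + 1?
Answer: -15308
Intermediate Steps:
y = 7
X = -71 (X = -10*7 - 1 = -70 - 1 = -71)
89*(-101 + X) = 89*(-101 - 71) = 89*(-172) = -15308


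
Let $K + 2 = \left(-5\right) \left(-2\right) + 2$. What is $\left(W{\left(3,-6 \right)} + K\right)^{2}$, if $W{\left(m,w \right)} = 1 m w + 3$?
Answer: $25$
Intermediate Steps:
$K = 10$ ($K = -2 + \left(\left(-5\right) \left(-2\right) + 2\right) = -2 + \left(10 + 2\right) = -2 + 12 = 10$)
$W{\left(m,w \right)} = 3 + m w$ ($W{\left(m,w \right)} = m w + 3 = 3 + m w$)
$\left(W{\left(3,-6 \right)} + K\right)^{2} = \left(\left(3 + 3 \left(-6\right)\right) + 10\right)^{2} = \left(\left(3 - 18\right) + 10\right)^{2} = \left(-15 + 10\right)^{2} = \left(-5\right)^{2} = 25$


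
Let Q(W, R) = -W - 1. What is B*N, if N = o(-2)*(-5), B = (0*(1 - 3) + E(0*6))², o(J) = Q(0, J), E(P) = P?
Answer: 0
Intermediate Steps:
Q(W, R) = -1 - W
o(J) = -1 (o(J) = -1 - 1*0 = -1 + 0 = -1)
B = 0 (B = (0*(1 - 3) + 0*6)² = (0*(-2) + 0)² = (0 + 0)² = 0² = 0)
N = 5 (N = -1*(-5) = 5)
B*N = 0*5 = 0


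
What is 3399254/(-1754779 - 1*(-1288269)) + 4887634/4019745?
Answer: -1138400413289/187525123995 ≈ -6.0707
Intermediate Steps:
3399254/(-1754779 - 1*(-1288269)) + 4887634/4019745 = 3399254/(-1754779 + 1288269) + 4887634*(1/4019745) = 3399254/(-466510) + 4887634/4019745 = 3399254*(-1/466510) + 4887634/4019745 = -1699627/233255 + 4887634/4019745 = -1138400413289/187525123995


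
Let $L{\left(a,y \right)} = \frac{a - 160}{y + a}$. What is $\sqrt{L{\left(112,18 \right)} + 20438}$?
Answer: $\frac{\sqrt{86348990}}{65} \approx 142.96$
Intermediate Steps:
$L{\left(a,y \right)} = \frac{-160 + a}{a + y}$
$\sqrt{L{\left(112,18 \right)} + 20438} = \sqrt{\frac{-160 + 112}{112 + 18} + 20438} = \sqrt{\frac{1}{130} \left(-48\right) + 20438} = \sqrt{- \frac{24}{65} + 20438} = \sqrt{\frac{1328446}{65}} = \frac{\sqrt{86348990}}{65}$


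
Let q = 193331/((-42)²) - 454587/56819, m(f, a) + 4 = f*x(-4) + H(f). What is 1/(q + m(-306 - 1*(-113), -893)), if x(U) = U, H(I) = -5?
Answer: 14318388/12379641847 ≈ 0.0011566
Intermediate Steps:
m(f, a) = -9 - 4*f (m(f, a) = -4 + (f*(-4) - 5) = -4 + (-4*f - 5) = -4 + (-5 - 4*f) = -9 - 4*f)
q = 1454711803/14318388 (q = 193331/1764 - 454587*1/56819 = 193331*(1/1764) - 64941/8117 = 193331/1764 - 64941/8117 = 1454711803/14318388 ≈ 101.60)
1/(q + m(-306 - 1*(-113), -893)) = 1/(1454711803/14318388 + (-9 - 4*(-306 - 1*(-113)))) = 1/(1454711803/14318388 + (-9 - 4*(-306 + 113))) = 1/(1454711803/14318388 + (-9 - 4*(-193))) = 1/(1454711803/14318388 + (-9 + 772)) = 1/(1454711803/14318388 + 763) = 1/(12379641847/14318388) = 14318388/12379641847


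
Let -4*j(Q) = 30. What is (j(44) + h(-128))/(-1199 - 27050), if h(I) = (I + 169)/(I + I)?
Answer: 37/136448 ≈ 0.00027117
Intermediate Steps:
h(I) = (169 + I)/(2*I) (h(I) = (169 + I)/((2*I)) = (169 + I)*(1/(2*I)) = (169 + I)/(2*I))
j(Q) = -15/2 (j(Q) = -1/4*30 = -15/2)
(j(44) + h(-128))/(-1199 - 27050) = (-15/2 + (1/2)*(169 - 128)/(-128))/(-1199 - 27050) = (-15/2 + (1/2)*(-1/128)*41)/(-28249) = (-15/2 - 41/256)*(-1/28249) = -1961/256*(-1/28249) = 37/136448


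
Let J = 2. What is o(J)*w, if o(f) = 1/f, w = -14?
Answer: -7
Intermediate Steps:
o(J)*w = -14/2 = (½)*(-14) = -7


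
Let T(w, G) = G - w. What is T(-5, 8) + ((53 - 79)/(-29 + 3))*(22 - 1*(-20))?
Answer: 55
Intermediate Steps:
T(-5, 8) + ((53 - 79)/(-29 + 3))*(22 - 1*(-20)) = (8 - 1*(-5)) + ((53 - 79)/(-29 + 3))*(22 - 1*(-20)) = (8 + 5) + (-26/(-26))*(22 + 20) = 13 - 26*(-1/26)*42 = 13 + 1*42 = 13 + 42 = 55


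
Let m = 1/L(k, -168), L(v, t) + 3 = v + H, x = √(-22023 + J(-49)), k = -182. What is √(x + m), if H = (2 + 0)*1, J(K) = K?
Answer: √(-183 + 66978*I*√5518)/183 ≈ 8.6186 + 8.6189*I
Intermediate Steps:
x = 2*I*√5518 (x = √(-22023 - 49) = √(-22072) = 2*I*√5518 ≈ 148.57*I)
H = 2 (H = 2*1 = 2)
L(v, t) = -1 + v (L(v, t) = -3 + (v + 2) = -3 + (2 + v) = -1 + v)
m = -1/183 (m = 1/(-1 - 182) = 1/(-183) = -1/183 ≈ -0.0054645)
√(x + m) = √(2*I*√5518 - 1/183) = √(-1/183 + 2*I*√5518)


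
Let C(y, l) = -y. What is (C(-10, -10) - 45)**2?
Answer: 1225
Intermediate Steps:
(C(-10, -10) - 45)**2 = (-1*(-10) - 45)**2 = (10 - 45)**2 = (-35)**2 = 1225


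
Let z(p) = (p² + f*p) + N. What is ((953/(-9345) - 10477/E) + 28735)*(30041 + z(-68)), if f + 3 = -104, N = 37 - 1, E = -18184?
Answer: 204973866716267701/169929480 ≈ 1.2062e+9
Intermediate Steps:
N = 36
f = -107 (f = -3 - 104 = -107)
z(p) = 36 + p² - 107*p (z(p) = (p² - 107*p) + 36 = 36 + p² - 107*p)
((953/(-9345) - 10477/E) + 28735)*(30041 + z(-68)) = ((953/(-9345) - 10477/(-18184)) + 28735)*(30041 + (36 + (-68)² - 107*(-68))) = ((953*(-1/9345) - 10477*(-1/18184)) + 28735)*(30041 + (36 + 4624 + 7276)) = ((-953/9345 + 10477/18184) + 28735)*(30041 + 11936) = (80578213/169929480 + 28735)*41977 = (4883004186013/169929480)*41977 = 204973866716267701/169929480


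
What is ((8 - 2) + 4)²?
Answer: 100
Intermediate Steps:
((8 - 2) + 4)² = (6 + 4)² = 10² = 100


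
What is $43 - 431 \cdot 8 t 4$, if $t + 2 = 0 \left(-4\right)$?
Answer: $27627$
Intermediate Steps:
$t = -2$ ($t = -2 + 0 \left(-4\right) = -2 + 0 = -2$)
$43 - 431 \cdot 8 t 4 = 43 - 431 \cdot 8 \left(-2\right) 4 = 43 - 431 \left(\left(-16\right) 4\right) = 43 - -27584 = 43 + 27584 = 27627$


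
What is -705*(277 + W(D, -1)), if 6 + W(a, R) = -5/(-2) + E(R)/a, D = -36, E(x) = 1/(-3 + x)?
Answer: -9255475/48 ≈ -1.9282e+5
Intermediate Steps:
W(a, R) = -7/2 + 1/(a*(-3 + R)) (W(a, R) = -6 + (-5/(-2) + 1/((-3 + R)*a)) = -6 + (-5*(-½) + 1/(a*(-3 + R))) = -6 + (5/2 + 1/(a*(-3 + R))) = -7/2 + 1/(a*(-3 + R)))
-705*(277 + W(D, -1)) = -705*(277 + (½)*(2 - 7*(-36)*(-3 - 1))/(-36*(-3 - 1))) = -705*(277 + (½)*(-1/36)*(2 - 7*(-36)*(-4))/(-4)) = -705*(277 + (½)*(-1/36)*(-¼)*(2 - 1008)) = -705*(277 + (½)*(-1/36)*(-¼)*(-1006)) = -705*(277 - 503/144) = -705*39385/144 = -9255475/48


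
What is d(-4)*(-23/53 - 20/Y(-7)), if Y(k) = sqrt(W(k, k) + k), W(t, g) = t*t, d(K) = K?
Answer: 92/53 + 40*sqrt(42)/21 ≈ 14.080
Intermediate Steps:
W(t, g) = t**2
Y(k) = sqrt(k + k**2) (Y(k) = sqrt(k**2 + k) = sqrt(k + k**2))
d(-4)*(-23/53 - 20/Y(-7)) = -4*(-23/53 - 20*sqrt(42)/42) = -4*(-23/53 - 10*sqrt(42)/21) = 92/53 + 40*sqrt(42)/21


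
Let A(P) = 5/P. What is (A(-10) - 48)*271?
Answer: -26287/2 ≈ -13144.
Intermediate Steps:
(A(-10) - 48)*271 = (5/(-10) - 48)*271 = (5*(-⅒) - 48)*271 = (-½ - 48)*271 = -97/2*271 = -26287/2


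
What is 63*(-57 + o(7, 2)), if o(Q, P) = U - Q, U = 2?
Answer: -3906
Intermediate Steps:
o(Q, P) = 2 - Q
63*(-57 + o(7, 2)) = 63*(-57 + (2 - 1*7)) = 63*(-57 + (2 - 7)) = 63*(-57 - 5) = 63*(-62) = -3906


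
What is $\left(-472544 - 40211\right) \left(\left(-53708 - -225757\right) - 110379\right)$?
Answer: $-31621600850$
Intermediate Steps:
$\left(-472544 - 40211\right) \left(\left(-53708 - -225757\right) - 110379\right) = - 512755 \left(\left(-53708 + 225757\right) - 110379\right) = - 512755 \left(172049 - 110379\right) = \left(-512755\right) 61670 = -31621600850$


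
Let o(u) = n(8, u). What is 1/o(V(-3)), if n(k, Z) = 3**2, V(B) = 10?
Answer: 1/9 ≈ 0.11111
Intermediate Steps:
n(k, Z) = 9
o(u) = 9
1/o(V(-3)) = 1/9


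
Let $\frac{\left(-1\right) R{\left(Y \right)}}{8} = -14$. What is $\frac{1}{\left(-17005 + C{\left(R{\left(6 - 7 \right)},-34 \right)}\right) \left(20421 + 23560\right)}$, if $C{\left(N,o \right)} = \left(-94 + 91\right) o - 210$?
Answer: $- \frac{1}{752646853} \approx -1.3286 \cdot 10^{-9}$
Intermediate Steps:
$R{\left(Y \right)} = 112$ ($R{\left(Y \right)} = \left(-8\right) \left(-14\right) = 112$)
$C{\left(N,o \right)} = -210 - 3 o$ ($C{\left(N,o \right)} = - 3 o - 210 = -210 - 3 o$)
$\frac{1}{\left(-17005 + C{\left(R{\left(6 - 7 \right)},-34 \right)}\right) \left(20421 + 23560\right)} = \frac{1}{\left(-17005 - 108\right) \left(20421 + 23560\right)} = \frac{1}{\left(-17005 + \left(-210 + 102\right)\right) 43981} = \frac{1}{\left(-17005 - 108\right) 43981} = \frac{1}{\left(-17113\right) 43981} = \frac{1}{-752646853} = - \frac{1}{752646853}$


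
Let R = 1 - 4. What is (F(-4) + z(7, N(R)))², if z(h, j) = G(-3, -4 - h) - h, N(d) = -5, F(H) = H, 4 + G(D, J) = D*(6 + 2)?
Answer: 1521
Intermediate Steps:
G(D, J) = -4 + 8*D (G(D, J) = -4 + D*(6 + 2) = -4 + D*8 = -4 + 8*D)
R = -3
z(h, j) = -28 - h (z(h, j) = (-4 + 8*(-3)) - h = (-4 - 24) - h = -28 - h)
(F(-4) + z(7, N(R)))² = (-4 + (-28 - 1*7))² = (-4 + (-28 - 7))² = (-4 - 35)² = (-39)² = 1521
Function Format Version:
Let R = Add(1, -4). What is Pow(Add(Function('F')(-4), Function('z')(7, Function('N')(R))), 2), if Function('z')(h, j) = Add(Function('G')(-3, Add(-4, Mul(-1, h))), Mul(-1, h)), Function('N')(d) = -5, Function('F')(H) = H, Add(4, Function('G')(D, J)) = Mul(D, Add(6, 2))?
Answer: 1521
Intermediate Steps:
Function('G')(D, J) = Add(-4, Mul(8, D)) (Function('G')(D, J) = Add(-4, Mul(D, Add(6, 2))) = Add(-4, Mul(D, 8)) = Add(-4, Mul(8, D)))
R = -3
Function('z')(h, j) = Add(-28, Mul(-1, h)) (Function('z')(h, j) = Add(Add(-4, Mul(8, -3)), Mul(-1, h)) = Add(Add(-4, -24), Mul(-1, h)) = Add(-28, Mul(-1, h)))
Pow(Add(Function('F')(-4), Function('z')(7, Function('N')(R))), 2) = Pow(Add(-4, Add(-28, Mul(-1, 7))), 2) = Pow(Add(-4, Add(-28, -7)), 2) = Pow(Add(-4, -35), 2) = Pow(-39, 2) = 1521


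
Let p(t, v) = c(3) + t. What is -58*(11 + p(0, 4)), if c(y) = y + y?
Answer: -986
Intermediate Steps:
c(y) = 2*y
p(t, v) = 6 + t (p(t, v) = 2*3 + t = 6 + t)
-58*(11 + p(0, 4)) = -58*(11 + (6 + 0)) = -58*(11 + 6) = -58*17 = -986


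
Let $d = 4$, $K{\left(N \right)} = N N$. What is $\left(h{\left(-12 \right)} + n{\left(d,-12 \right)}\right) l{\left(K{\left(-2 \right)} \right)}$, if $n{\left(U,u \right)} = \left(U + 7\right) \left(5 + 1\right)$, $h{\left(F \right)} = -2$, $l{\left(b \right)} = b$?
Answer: $256$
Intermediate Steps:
$K{\left(N \right)} = N^{2}$
$n{\left(U,u \right)} = 42 + 6 U$ ($n{\left(U,u \right)} = \left(7 + U\right) 6 = 42 + 6 U$)
$\left(h{\left(-12 \right)} + n{\left(d,-12 \right)}\right) l{\left(K{\left(-2 \right)} \right)} = \left(-2 + \left(42 + 6 \cdot 4\right)\right) \left(-2\right)^{2} = \left(-2 + \left(42 + 24\right)\right) 4 = \left(-2 + 66\right) 4 = 64 \cdot 4 = 256$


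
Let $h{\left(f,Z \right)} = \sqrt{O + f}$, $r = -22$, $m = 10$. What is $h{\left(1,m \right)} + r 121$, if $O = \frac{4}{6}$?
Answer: $-2662 + \frac{\sqrt{15}}{3} \approx -2660.7$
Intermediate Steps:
$O = \frac{2}{3}$ ($O = 4 \cdot \frac{1}{6} = \frac{2}{3} \approx 0.66667$)
$h{\left(f,Z \right)} = \sqrt{\frac{2}{3} + f}$
$h{\left(1,m \right)} + r 121 = \frac{\sqrt{6 + 9 \cdot 1}}{3} - 2662 = \frac{\sqrt{6 + 9}}{3} - 2662 = \frac{\sqrt{15}}{3} - 2662 = -2662 + \frac{\sqrt{15}}{3}$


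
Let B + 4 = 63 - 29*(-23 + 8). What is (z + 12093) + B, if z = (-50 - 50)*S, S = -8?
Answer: 13387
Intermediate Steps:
B = 494 (B = -4 + (63 - 29*(-23 + 8)) = -4 + (63 - 29*(-15)) = -4 + (63 + 435) = -4 + 498 = 494)
z = 800 (z = (-50 - 50)*(-8) = -100*(-8) = 800)
(z + 12093) + B = (800 + 12093) + 494 = 12893 + 494 = 13387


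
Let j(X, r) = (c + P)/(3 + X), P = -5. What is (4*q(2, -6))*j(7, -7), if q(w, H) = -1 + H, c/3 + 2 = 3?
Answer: 28/5 ≈ 5.6000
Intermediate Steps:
c = 3 (c = -6 + 3*3 = -6 + 9 = 3)
j(X, r) = -2/(3 + X) (j(X, r) = (3 - 5)/(3 + X) = -2/(3 + X))
(4*q(2, -6))*j(7, -7) = (4*(-1 - 6))*(-2/(3 + 7)) = (4*(-7))*(-2/10) = -(-56)/10 = -28*(-⅕) = 28/5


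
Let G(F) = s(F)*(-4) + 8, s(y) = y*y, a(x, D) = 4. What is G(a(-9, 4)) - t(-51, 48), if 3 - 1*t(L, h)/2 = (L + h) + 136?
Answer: 204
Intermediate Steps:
s(y) = y²
t(L, h) = -266 - 2*L - 2*h (t(L, h) = 6 - 2*((L + h) + 136) = 6 - 2*(136 + L + h) = 6 + (-272 - 2*L - 2*h) = -266 - 2*L - 2*h)
G(F) = 8 - 4*F² (G(F) = F²*(-4) + 8 = -4*F² + 8 = 8 - 4*F²)
G(a(-9, 4)) - t(-51, 48) = (8 - 4*4²) - (-266 - 2*(-51) - 2*48) = (8 - 4*16) - (-266 + 102 - 96) = (8 - 64) - 1*(-260) = -56 + 260 = 204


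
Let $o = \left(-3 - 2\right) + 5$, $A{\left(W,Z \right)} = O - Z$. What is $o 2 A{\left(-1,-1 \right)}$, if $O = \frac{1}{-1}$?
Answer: $0$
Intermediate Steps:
$O = -1$
$A{\left(W,Z \right)} = -1 - Z$
$o = 0$ ($o = -5 + 5 = 0$)
$o 2 A{\left(-1,-1 \right)} = 0 \cdot 2 \left(-1 - -1\right) = 0 \left(-1 + 1\right) = 0 \cdot 0 = 0$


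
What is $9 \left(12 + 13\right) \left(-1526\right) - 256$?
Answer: $-343606$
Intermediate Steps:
$9 \left(12 + 13\right) \left(-1526\right) - 256 = 9 \cdot 25 \left(-1526\right) - 256 = 225 \left(-1526\right) - 256 = -343350 - 256 = -343606$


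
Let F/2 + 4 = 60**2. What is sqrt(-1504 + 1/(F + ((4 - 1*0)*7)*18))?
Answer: 3*I*sqrt(618607847)/1924 ≈ 38.781*I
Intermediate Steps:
F = 7192 (F = -8 + 2*60**2 = -8 + 2*3600 = -8 + 7200 = 7192)
sqrt(-1504 + 1/(F + ((4 - 1*0)*7)*18)) = sqrt(-1504 + 1/(7192 + ((4 - 1*0)*7)*18)) = sqrt(-1504 + 1/(7192 + ((4 + 0)*7)*18)) = sqrt(-1504 + 1/(7192 + (4*7)*18)) = sqrt(-1504 + 1/(7192 + 28*18)) = sqrt(-1504 + 1/(7192 + 504)) = sqrt(-1504 + 1/7696) = sqrt(-11574783/7696) = 3*I*sqrt(618607847)/1924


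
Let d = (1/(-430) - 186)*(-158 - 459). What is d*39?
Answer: 1924582803/430 ≈ 4.4758e+6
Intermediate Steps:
d = 49348277/430 (d = (-1/430 - 186)*(-617) = -79981/430*(-617) = 49348277/430 ≈ 1.1476e+5)
d*39 = (49348277/430)*39 = 1924582803/430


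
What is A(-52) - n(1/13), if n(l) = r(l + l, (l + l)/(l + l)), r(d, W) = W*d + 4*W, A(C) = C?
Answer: -730/13 ≈ -56.154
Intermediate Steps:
r(d, W) = 4*W + W*d
n(l) = 4 + 2*l (n(l) = ((l + l)/(l + l))*(4 + (l + l)) = ((2*l)/((2*l)))*(4 + 2*l) = ((2*l)*(1/(2*l)))*(4 + 2*l) = 1*(4 + 2*l) = 4 + 2*l)
A(-52) - n(1/13) = -52 - (4 + 2/13) = -52 - 1*54/13 = -52 - 54/13 = -730/13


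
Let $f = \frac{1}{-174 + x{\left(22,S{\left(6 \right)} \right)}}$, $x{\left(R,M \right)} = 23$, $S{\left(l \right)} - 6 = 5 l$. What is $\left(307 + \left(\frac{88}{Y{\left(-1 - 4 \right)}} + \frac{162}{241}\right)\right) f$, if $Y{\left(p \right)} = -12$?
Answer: $- \frac{217145}{109173} \approx -1.989$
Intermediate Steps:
$S{\left(l \right)} = 6 + 5 l$
$f = - \frac{1}{151}$ ($f = \frac{1}{-174 + 23} = \frac{1}{-151} = - \frac{1}{151} \approx -0.0066225$)
$\left(307 + \left(\frac{88}{Y{\left(-1 - 4 \right)}} + \frac{162}{241}\right)\right) f = \left(307 + \left(\frac{88}{-12} + \frac{162}{241}\right)\right) \left(- \frac{1}{151}\right) = \left(307 + \left(88 \left(- \frac{1}{12}\right) + 162 \cdot \frac{1}{241}\right)\right) \left(- \frac{1}{151}\right) = \left(307 + \left(- \frac{22}{3} + \frac{162}{241}\right)\right) \left(- \frac{1}{151}\right) = \left(307 - \frac{4816}{723}\right) \left(- \frac{1}{151}\right) = \frac{217145}{723} \left(- \frac{1}{151}\right) = - \frac{217145}{109173}$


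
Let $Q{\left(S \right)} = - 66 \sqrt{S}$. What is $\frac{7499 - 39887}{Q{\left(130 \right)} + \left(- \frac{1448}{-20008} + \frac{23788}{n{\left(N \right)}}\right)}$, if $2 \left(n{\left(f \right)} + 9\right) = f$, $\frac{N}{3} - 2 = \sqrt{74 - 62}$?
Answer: $\frac{243007164 \left(2 - \sqrt{3}\right)}{59493788 + 3 \left(-2 + \sqrt{3}\right) \left(181 - 165066 \sqrt{130}\right)} \approx 1.0673$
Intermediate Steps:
$N = 6 + 6 \sqrt{3}$ ($N = 6 + 3 \sqrt{74 - 62} = 6 + 3 \sqrt{12} = 6 + 3 \cdot 2 \sqrt{3} = 6 + 6 \sqrt{3} \approx 16.392$)
$n{\left(f \right)} = -9 + \frac{f}{2}$
$\frac{7499 - 39887}{Q{\left(130 \right)} + \left(- \frac{1448}{-20008} + \frac{23788}{n{\left(N \right)}}\right)} = \frac{7499 - 39887}{- 66 \sqrt{130} + \left(- \frac{1448}{-20008} + \frac{23788}{-9 + \frac{6 + 6 \sqrt{3}}{2}}\right)} = - \frac{32388}{- 66 \sqrt{130} + \left(\left(-1448\right) \left(- \frac{1}{20008}\right) + \frac{23788}{-9 + \left(3 + 3 \sqrt{3}\right)}\right)} = - \frac{32388}{- 66 \sqrt{130} + \left(\frac{181}{2501} + \frac{23788}{-6 + 3 \sqrt{3}}\right)} = - \frac{32388}{\frac{181}{2501} - 66 \sqrt{130} + \frac{23788}{-6 + 3 \sqrt{3}}}$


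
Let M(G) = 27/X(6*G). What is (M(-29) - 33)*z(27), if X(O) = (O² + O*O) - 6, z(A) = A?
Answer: -17981919/20182 ≈ -890.99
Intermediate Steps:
X(O) = -6 + 2*O² (X(O) = (O² + O²) - 6 = 2*O² - 6 = -6 + 2*O²)
M(G) = 27/(-6 + 72*G²) (M(G) = 27/(-6 + 2*(6*G)²) = 27/(-6 + 2*(36*G²)) = 27/(-6 + 72*G²))
(M(-29) - 33)*z(27) = (9/(2*(-1 + 12*(-29)²)) - 33)*27 = (9/(2*(-1 + 12*841)) - 33)*27 = (9/(2*(-1 + 10092)) - 33)*27 = ((9/2)/10091 - 33)*27 = ((9/2)*(1/10091) - 33)*27 = (9/20182 - 33)*27 = -665997/20182*27 = -17981919/20182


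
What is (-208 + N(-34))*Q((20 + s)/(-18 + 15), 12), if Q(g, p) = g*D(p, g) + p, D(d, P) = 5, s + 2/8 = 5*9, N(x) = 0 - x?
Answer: 33379/2 ≈ 16690.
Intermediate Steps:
N(x) = -x
s = 179/4 (s = -¼ + 5*9 = -¼ + 45 = 179/4 ≈ 44.750)
Q(g, p) = p + 5*g (Q(g, p) = g*5 + p = 5*g + p = p + 5*g)
(-208 + N(-34))*Q((20 + s)/(-18 + 15), 12) = (-208 - 1*(-34))*(12 + 5*((20 + 179/4)/(-18 + 15))) = (-208 + 34)*(12 + 5*((259/4)/(-3))) = -174*(12 + 5*((259/4)*(-⅓))) = -174*(12 + 5*(-259/12)) = -174*(12 - 1295/12) = -174*(-1151/12) = 33379/2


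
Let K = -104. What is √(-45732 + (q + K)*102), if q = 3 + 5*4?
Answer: I*√53994 ≈ 232.37*I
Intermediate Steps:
q = 23 (q = 3 + 20 = 23)
√(-45732 + (q + K)*102) = √(-45732 + (23 - 104)*102) = √(-45732 - 81*102) = √(-45732 - 8262) = √(-53994) = I*√53994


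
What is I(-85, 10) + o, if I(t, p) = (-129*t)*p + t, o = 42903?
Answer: 152468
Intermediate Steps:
I(t, p) = t - 129*p*t (I(t, p) = -129*p*t + t = t - 129*p*t)
I(-85, 10) + o = -85*(1 - 129*10) + 42903 = -85*(1 - 1290) + 42903 = -85*(-1289) + 42903 = 109565 + 42903 = 152468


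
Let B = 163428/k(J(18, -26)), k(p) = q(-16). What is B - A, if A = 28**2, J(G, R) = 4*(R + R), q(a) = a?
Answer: -43993/4 ≈ -10998.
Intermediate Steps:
J(G, R) = 8*R (J(G, R) = 4*(2*R) = 8*R)
k(p) = -16
B = -40857/4 (B = 163428/(-16) = 163428*(-1/16) = -40857/4 ≈ -10214.)
A = 784
B - A = -40857/4 - 1*784 = -40857/4 - 784 = -43993/4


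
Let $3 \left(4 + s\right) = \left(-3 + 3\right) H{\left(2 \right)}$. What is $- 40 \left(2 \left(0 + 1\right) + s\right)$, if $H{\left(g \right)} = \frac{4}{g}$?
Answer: $80$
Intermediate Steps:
$s = -4$ ($s = -4 + \frac{\left(-3 + 3\right) \frac{4}{2}}{3} = -4 + \frac{0 \cdot 4 \cdot \frac{1}{2}}{3} = -4 + \frac{0 \cdot 2}{3} = -4 + \frac{1}{3} \cdot 0 = -4 + 0 = -4$)
$- 40 \left(2 \left(0 + 1\right) + s\right) = - 40 \left(2 \left(0 + 1\right) - 4\right) = - 40 \left(2 \cdot 1 - 4\right) = - 40 \left(2 - 4\right) = \left(-40\right) \left(-2\right) = 80$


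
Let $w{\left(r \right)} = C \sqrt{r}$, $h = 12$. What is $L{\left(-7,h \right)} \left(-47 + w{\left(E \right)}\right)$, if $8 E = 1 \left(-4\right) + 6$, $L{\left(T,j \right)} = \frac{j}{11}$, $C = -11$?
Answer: $- \frac{630}{11} \approx -57.273$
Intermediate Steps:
$L{\left(T,j \right)} = \frac{j}{11}$ ($L{\left(T,j \right)} = j \frac{1}{11} = \frac{j}{11}$)
$E = \frac{1}{4}$ ($E = \frac{1 \left(-4\right) + 6}{8} = \frac{-4 + 6}{8} = \frac{1}{8} \cdot 2 = \frac{1}{4} \approx 0.25$)
$w{\left(r \right)} = - 11 \sqrt{r}$
$L{\left(-7,h \right)} \left(-47 + w{\left(E \right)}\right) = \frac{1}{11} \cdot 12 \left(-47 - \frac{11}{2}\right) = \frac{12 \left(-47 - \frac{11}{2}\right)}{11} = \frac{12}{11} \left(- \frac{105}{2}\right) = - \frac{630}{11}$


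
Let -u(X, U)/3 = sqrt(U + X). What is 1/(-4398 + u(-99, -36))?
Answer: I/(3*(-1466*I + 3*sqrt(15))) ≈ -0.00022736 + 1.802e-6*I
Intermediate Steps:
u(X, U) = -3*sqrt(U + X)
1/(-4398 + u(-99, -36)) = 1/(-4398 - 3*sqrt(-36 - 99)) = 1/(-4398 - 9*I*sqrt(15))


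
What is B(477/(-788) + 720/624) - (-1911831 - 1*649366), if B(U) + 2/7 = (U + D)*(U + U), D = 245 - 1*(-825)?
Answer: 941129134978303/367288376 ≈ 2.5624e+6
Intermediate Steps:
D = 1070 (D = 245 + 825 = 1070)
B(U) = -2/7 + 2*U*(1070 + U) (B(U) = -2/7 + (U + 1070)*(U + U) = -2/7 + (1070 + U)*(2*U) = -2/7 + 2*U*(1070 + U))
B(477/(-788) + 720/624) - (-1911831 - 1*649366) = (-2/7 + 2*(477/(-788) + 720/624)**2 + 2140*(477/(-788) + 720/624)) - (-1911831 - 1*649366) = (-2/7 + 2*(477*(-1/788) + 720*(1/624))**2 + 2140*(477*(-1/788) + 720*(1/624))) - (-1911831 - 649366) = (-2/7 + 2*(-477/788 + 15/13)**2 + 2140*(-477/788 + 15/13)) - 1*(-2561197) = (-2/7 + 2*(5619/10244)**2 + 2140*(5619/10244)) + 2561197 = (-2/7 + 2*(31573161/104939536) + 3006165/2561) + 2561197 = (-2/7 + 31573161/52469768 + 3006165/2561) + 2561197 = 431248232231/367288376 + 2561197 = 941129134978303/367288376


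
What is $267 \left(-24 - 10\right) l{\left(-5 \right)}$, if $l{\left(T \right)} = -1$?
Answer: $9078$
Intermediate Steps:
$267 \left(-24 - 10\right) l{\left(-5 \right)} = 267 \left(-24 - 10\right) \left(-1\right) = 267 \left(\left(-34\right) \left(-1\right)\right) = 267 \cdot 34 = 9078$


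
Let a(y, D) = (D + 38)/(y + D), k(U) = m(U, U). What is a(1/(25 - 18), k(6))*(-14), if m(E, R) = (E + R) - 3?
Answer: -2303/32 ≈ -71.969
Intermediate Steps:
m(E, R) = -3 + E + R
k(U) = -3 + 2*U (k(U) = -3 + U + U = -3 + 2*U)
a(y, D) = (38 + D)/(D + y)
a(1/(25 - 18), k(6))*(-14) = ((38 + (-3 + 2*6))/((-3 + 2*6) + 1/(25 - 18)))*(-14) = ((38 + (-3 + 12))/((-3 + 12) + 1/7))*(-14) = ((38 + 9)/(9 + 1/7))*(-14) = (47/(64/7))*(-14) = ((7/64)*47)*(-14) = (329/64)*(-14) = -2303/32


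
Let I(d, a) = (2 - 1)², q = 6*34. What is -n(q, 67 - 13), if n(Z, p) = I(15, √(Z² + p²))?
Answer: -1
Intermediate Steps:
q = 204
I(d, a) = 1 (I(d, a) = 1² = 1)
n(Z, p) = 1
-n(q, 67 - 13) = -1*1 = -1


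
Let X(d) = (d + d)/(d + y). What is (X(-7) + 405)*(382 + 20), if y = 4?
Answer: 164686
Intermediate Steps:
X(d) = 2*d/(4 + d) (X(d) = (d + d)/(d + 4) = (2*d)/(4 + d) = 2*d/(4 + d))
(X(-7) + 405)*(382 + 20) = (2*(-7)/(4 - 7) + 405)*(382 + 20) = (2*(-7)/(-3) + 405)*402 = (2*(-7)*(-1/3) + 405)*402 = (14/3 + 405)*402 = (1229/3)*402 = 164686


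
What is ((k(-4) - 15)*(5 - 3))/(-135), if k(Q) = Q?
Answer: 38/135 ≈ 0.28148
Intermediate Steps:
((k(-4) - 15)*(5 - 3))/(-135) = ((-4 - 15)*(5 - 3))/(-135) = -19*2*(-1/135) = -38*(-1/135) = 38/135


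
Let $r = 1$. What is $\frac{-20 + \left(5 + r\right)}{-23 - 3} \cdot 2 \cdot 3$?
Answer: $\frac{42}{13} \approx 3.2308$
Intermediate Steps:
$\frac{-20 + \left(5 + r\right)}{-23 - 3} \cdot 2 \cdot 3 = \frac{-20 + \left(5 + 1\right)}{-23 - 3} \cdot 2 \cdot 3 = \frac{-20 + 6}{-26} \cdot 2 \cdot 3 = \left(-14\right) \left(- \frac{1}{26}\right) 2 \cdot 3 = \frac{7}{13} \cdot 2 \cdot 3 = \frac{14}{13} \cdot 3 = \frac{42}{13}$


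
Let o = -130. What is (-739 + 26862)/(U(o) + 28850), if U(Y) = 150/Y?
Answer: 339599/375035 ≈ 0.90551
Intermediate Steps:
(-739 + 26862)/(U(o) + 28850) = (-739 + 26862)/(150/(-130) + 28850) = 26123/(150*(-1/130) + 28850) = 26123/(-15/13 + 28850) = 26123/(375035/13) = 26123*(13/375035) = 339599/375035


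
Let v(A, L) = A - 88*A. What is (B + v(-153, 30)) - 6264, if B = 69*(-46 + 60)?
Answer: 8013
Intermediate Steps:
v(A, L) = -87*A
B = 966 (B = 69*14 = 966)
(B + v(-153, 30)) - 6264 = (966 - 87*(-153)) - 6264 = (966 + 13311) - 6264 = 14277 - 6264 = 8013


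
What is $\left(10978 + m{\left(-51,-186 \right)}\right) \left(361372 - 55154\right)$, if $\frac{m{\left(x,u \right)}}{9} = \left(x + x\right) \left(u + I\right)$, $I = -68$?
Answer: $74763124700$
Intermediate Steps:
$m{\left(x,u \right)} = 18 x \left(-68 + u\right)$ ($m{\left(x,u \right)} = 9 \left(x + x\right) \left(u - 68\right) = 9 \cdot 2 x \left(-68 + u\right) = 18 x \left(-68 + u\right)$)
$\left(10978 + m{\left(-51,-186 \right)}\right) \left(361372 - 55154\right) = \left(10978 + 18 \left(-51\right) \left(-68 - 186\right)\right) \left(361372 - 55154\right) = \left(10978 + 18 \left(-51\right) \left(-254\right)\right) 306218 = \left(10978 + 233172\right) 306218 = 244150 \cdot 306218 = 74763124700$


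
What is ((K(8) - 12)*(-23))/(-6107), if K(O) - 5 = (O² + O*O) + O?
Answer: 2967/6107 ≈ 0.48584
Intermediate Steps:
K(O) = 5 + O + 2*O² (K(O) = 5 + ((O² + O*O) + O) = 5 + ((O² + O²) + O) = 5 + (2*O² + O) = 5 + (O + 2*O²) = 5 + O + 2*O²)
((K(8) - 12)*(-23))/(-6107) = (((5 + 8 + 2*8²) - 12)*(-23))/(-6107) = (((5 + 8 + 2*64) - 12)*(-23))*(-1/6107) = (((5 + 8 + 128) - 12)*(-23))*(-1/6107) = ((141 - 12)*(-23))*(-1/6107) = (129*(-23))*(-1/6107) = -2967*(-1/6107) = 2967/6107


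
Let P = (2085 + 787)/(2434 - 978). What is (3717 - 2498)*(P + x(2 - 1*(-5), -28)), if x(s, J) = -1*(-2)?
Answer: 881337/182 ≈ 4842.5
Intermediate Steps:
x(s, J) = 2
P = 359/182 (P = 2872/1456 = 2872*(1/1456) = 359/182 ≈ 1.9725)
(3717 - 2498)*(P + x(2 - 1*(-5), -28)) = (3717 - 2498)*(359/182 + 2) = 1219*(723/182) = 881337/182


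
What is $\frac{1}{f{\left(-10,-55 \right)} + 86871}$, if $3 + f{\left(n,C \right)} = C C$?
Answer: $\frac{1}{89893} \approx 1.1124 \cdot 10^{-5}$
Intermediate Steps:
$f{\left(n,C \right)} = -3 + C^{2}$ ($f{\left(n,C \right)} = -3 + C C = -3 + C^{2}$)
$\frac{1}{f{\left(-10,-55 \right)} + 86871} = \frac{1}{\left(-3 + \left(-55\right)^{2}\right) + 86871} = \frac{1}{\left(-3 + 3025\right) + 86871} = \frac{1}{3022 + 86871} = \frac{1}{89893}$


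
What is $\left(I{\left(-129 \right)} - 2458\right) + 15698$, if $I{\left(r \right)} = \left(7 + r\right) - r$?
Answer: $13247$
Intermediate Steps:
$I{\left(r \right)} = 7$
$\left(I{\left(-129 \right)} - 2458\right) + 15698 = \left(7 - 2458\right) + 15698 = -2451 + 15698 = 13247$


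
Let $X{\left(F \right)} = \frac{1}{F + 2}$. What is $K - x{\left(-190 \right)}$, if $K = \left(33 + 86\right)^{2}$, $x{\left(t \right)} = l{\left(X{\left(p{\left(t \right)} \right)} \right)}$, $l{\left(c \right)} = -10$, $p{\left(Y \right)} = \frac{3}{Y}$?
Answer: $14171$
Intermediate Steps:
$X{\left(F \right)} = \frac{1}{2 + F}$
$x{\left(t \right)} = -10$
$K = 14161$ ($K = 119^{2} = 14161$)
$K - x{\left(-190 \right)} = 14161 - -10 = 14161 + 10 = 14171$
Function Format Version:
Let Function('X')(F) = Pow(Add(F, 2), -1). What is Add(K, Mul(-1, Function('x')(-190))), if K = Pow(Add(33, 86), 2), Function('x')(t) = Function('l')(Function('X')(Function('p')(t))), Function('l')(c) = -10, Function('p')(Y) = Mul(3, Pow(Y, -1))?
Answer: 14171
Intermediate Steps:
Function('X')(F) = Pow(Add(2, F), -1)
Function('x')(t) = -10
K = 14161 (K = Pow(119, 2) = 14161)
Add(K, Mul(-1, Function('x')(-190))) = Add(14161, Mul(-1, -10)) = Add(14161, 10) = 14171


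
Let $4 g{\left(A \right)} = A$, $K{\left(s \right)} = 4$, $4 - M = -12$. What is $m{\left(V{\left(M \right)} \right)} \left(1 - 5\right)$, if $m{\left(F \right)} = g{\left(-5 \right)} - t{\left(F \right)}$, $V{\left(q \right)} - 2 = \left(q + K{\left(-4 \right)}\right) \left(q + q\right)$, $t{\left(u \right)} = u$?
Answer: $2573$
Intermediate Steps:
$M = 16$ ($M = 4 - -12 = 4 + 12 = 16$)
$g{\left(A \right)} = \frac{A}{4}$
$V{\left(q \right)} = 2 + 2 q \left(4 + q\right)$ ($V{\left(q \right)} = 2 + \left(q + 4\right) \left(q + q\right) = 2 + \left(4 + q\right) 2 q = 2 + 2 q \left(4 + q\right)$)
$m{\left(F \right)} = - \frac{5}{4} - F$ ($m{\left(F \right)} = \frac{1}{4} \left(-5\right) - F = - \frac{5}{4} - F$)
$m{\left(V{\left(M \right)} \right)} \left(1 - 5\right) = \left(- \frac{5}{4} - \left(2 + 2 \cdot 16^{2} + 8 \cdot 16\right)\right) \left(1 - 5\right) = \left(- \frac{5}{4} - \left(2 + 2 \cdot 256 + 128\right)\right) \left(-4\right) = \left(- \frac{5}{4} - \left(2 + 512 + 128\right)\right) \left(-4\right) = \left(- \frac{5}{4} - 642\right) \left(-4\right) = \left(- \frac{2573}{4}\right) \left(-4\right) = 2573$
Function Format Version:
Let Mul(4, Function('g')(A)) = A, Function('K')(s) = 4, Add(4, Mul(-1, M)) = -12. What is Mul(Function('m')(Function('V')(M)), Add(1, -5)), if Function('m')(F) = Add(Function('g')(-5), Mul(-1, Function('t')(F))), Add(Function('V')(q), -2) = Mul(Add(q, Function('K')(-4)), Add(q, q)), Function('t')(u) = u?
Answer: 2573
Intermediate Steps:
M = 16 (M = Add(4, Mul(-1, -12)) = Add(4, 12) = 16)
Function('g')(A) = Mul(Rational(1, 4), A)
Function('V')(q) = Add(2, Mul(2, q, Add(4, q))) (Function('V')(q) = Add(2, Mul(Add(q, 4), Add(q, q))) = Add(2, Mul(Add(4, q), Mul(2, q))) = Add(2, Mul(2, q, Add(4, q))))
Function('m')(F) = Add(Rational(-5, 4), Mul(-1, F)) (Function('m')(F) = Add(Mul(Rational(1, 4), -5), Mul(-1, F)) = Add(Rational(-5, 4), Mul(-1, F)))
Mul(Function('m')(Function('V')(M)), Add(1, -5)) = Mul(Add(Rational(-5, 4), Mul(-1, Add(2, Mul(2, Pow(16, 2)), Mul(8, 16)))), Add(1, -5)) = Mul(Add(Rational(-5, 4), Mul(-1, Add(2, Mul(2, 256), 128))), -4) = Mul(Add(Rational(-5, 4), Mul(-1, Add(2, 512, 128))), -4) = Mul(Add(Rational(-5, 4), Mul(-1, 642)), -4) = Mul(Add(Rational(-5, 4), -642), -4) = Mul(Rational(-2573, 4), -4) = 2573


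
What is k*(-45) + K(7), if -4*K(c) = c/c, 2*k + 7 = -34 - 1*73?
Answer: 10259/4 ≈ 2564.8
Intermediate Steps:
k = -57 (k = -7/2 + (-34 - 1*73)/2 = -7/2 + (-34 - 73)/2 = -7/2 + (1/2)*(-107) = -7/2 - 107/2 = -57)
K(c) = -1/4 (K(c) = -c/(4*c) = -1/4*1 = -1/4)
k*(-45) + K(7) = -57*(-45) - 1/4 = 2565 - 1/4 = 10259/4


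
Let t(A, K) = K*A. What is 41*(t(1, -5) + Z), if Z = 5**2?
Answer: 820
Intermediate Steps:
t(A, K) = A*K
Z = 25
41*(t(1, -5) + Z) = 41*(1*(-5) + 25) = 41*(-5 + 25) = 41*20 = 820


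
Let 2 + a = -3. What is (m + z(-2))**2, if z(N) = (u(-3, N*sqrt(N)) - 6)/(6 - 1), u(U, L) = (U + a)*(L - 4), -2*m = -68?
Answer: 37904/25 + 6272*I*sqrt(2)/25 ≈ 1516.2 + 354.8*I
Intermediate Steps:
m = 34 (m = -1/2*(-68) = 34)
a = -5 (a = -2 - 3 = -5)
u(U, L) = (-5 + U)*(-4 + L) (u(U, L) = (U - 5)*(L - 4) = (-5 + U)*(-4 + L))
z(N) = 26/5 - 8*N**(3/2)/5 (z(N) = ((20 - 5*N*sqrt(N) - 4*(-3) + (N*sqrt(N))*(-3)) - 6)/(6 - 1) = ((20 - 5*N**(3/2) + 12 + N**(3/2)*(-3)) - 6)/5 = ((20 - 5*N**(3/2) + 12 - 3*N**(3/2)) - 6)*(1/5) = ((32 - 8*N**(3/2)) - 6)*(1/5) = (26 - 8*N**(3/2))*(1/5) = 26/5 - 8*N**(3/2)/5)
(m + z(-2))**2 = (34 + (26/5 - (-16)*I*sqrt(2)/5))**2 = (34 + (26/5 + 16*I*sqrt(2)/5))**2 = (196/5 + 16*I*sqrt(2)/5)**2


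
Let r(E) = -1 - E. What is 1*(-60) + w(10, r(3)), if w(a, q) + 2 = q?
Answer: -66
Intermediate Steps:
w(a, q) = -2 + q
1*(-60) + w(10, r(3)) = 1*(-60) + (-2 + (-1 - 1*3)) = -60 + (-2 + (-1 - 3)) = -60 + (-2 - 4) = -60 - 6 = -66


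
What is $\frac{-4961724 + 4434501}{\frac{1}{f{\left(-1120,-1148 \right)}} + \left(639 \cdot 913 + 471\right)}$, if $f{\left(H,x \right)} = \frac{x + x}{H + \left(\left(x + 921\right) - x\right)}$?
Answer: $- \frac{1210504008}{1340584087} \approx -0.90297$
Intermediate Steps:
$f{\left(H,x \right)} = \frac{2 x}{921 + H}$ ($f{\left(H,x \right)} = \frac{2 x}{H + \left(\left(921 + x\right) - x\right)} = \frac{2 x}{H + 921} = \frac{2 x}{921 + H}$)
$\frac{-4961724 + 4434501}{\frac{1}{f{\left(-1120,-1148 \right)}} + \left(639 \cdot 913 + 471\right)} = \frac{-4961724 + 4434501}{\frac{1}{2 \left(-1148\right) \frac{1}{921 - 1120}} + \left(639 \cdot 913 + 471\right)} = - \frac{527223}{\frac{1}{2 \left(-1148\right) \frac{1}{-199}} + \left(583407 + 471\right)} = - \frac{527223}{\frac{1}{2 \left(-1148\right) \left(- \frac{1}{199}\right)} + 583878} = - \frac{527223}{\frac{1}{\frac{2296}{199}} + 583878} = - \frac{527223}{\frac{199}{2296} + 583878} = - \frac{527223}{\frac{1340584087}{2296}} = \left(-527223\right) \frac{2296}{1340584087} = - \frac{1210504008}{1340584087}$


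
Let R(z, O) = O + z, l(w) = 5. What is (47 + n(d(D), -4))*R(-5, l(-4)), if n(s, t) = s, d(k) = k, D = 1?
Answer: 0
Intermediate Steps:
(47 + n(d(D), -4))*R(-5, l(-4)) = (47 + 1)*(5 - 5) = 48*0 = 0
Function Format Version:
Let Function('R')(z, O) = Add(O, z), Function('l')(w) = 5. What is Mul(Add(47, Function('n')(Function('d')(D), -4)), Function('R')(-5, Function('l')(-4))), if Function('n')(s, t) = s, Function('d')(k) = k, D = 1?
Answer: 0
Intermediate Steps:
Mul(Add(47, Function('n')(Function('d')(D), -4)), Function('R')(-5, Function('l')(-4))) = Mul(Add(47, 1), Add(5, -5)) = Mul(48, 0) = 0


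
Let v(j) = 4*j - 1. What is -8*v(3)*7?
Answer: -616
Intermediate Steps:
v(j) = -1 + 4*j
-8*v(3)*7 = -8*(-1 + 4*3)*7 = -8*(-1 + 12)*7 = -8*11*7 = -88*7 = -616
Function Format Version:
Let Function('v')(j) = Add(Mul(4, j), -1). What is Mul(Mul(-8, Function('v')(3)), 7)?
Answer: -616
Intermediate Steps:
Function('v')(j) = Add(-1, Mul(4, j))
Mul(Mul(-8, Function('v')(3)), 7) = Mul(Mul(-8, Add(-1, Mul(4, 3))), 7) = Mul(Mul(-8, Add(-1, 12)), 7) = Mul(Mul(-8, 11), 7) = Mul(-88, 7) = -616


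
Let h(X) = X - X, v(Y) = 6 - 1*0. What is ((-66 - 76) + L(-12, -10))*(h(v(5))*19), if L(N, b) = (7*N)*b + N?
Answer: 0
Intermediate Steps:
L(N, b) = N + 7*N*b (L(N, b) = 7*N*b + N = N + 7*N*b)
v(Y) = 6 (v(Y) = 6 + 0 = 6)
h(X) = 0
((-66 - 76) + L(-12, -10))*(h(v(5))*19) = ((-66 - 76) - 12*(1 + 7*(-10)))*(0*19) = (-142 - 12*(1 - 70))*0 = (-142 - 12*(-69))*0 = (-142 + 828)*0 = 686*0 = 0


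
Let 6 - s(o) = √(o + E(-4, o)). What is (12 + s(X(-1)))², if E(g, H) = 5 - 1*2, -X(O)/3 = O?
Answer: (18 - √6)² ≈ 241.82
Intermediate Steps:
X(O) = -3*O
E(g, H) = 3 (E(g, H) = 5 - 2 = 3)
s(o) = 6 - √(3 + o) (s(o) = 6 - √(o + 3) = 6 - √(3 + o))
(12 + s(X(-1)))² = (12 + (6 - √(3 - 3*(-1))))² = (12 + (6 - √(3 + 3)))² = (12 + (6 - √6))² = (18 - √6)²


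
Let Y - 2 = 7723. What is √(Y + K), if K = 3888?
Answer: 7*√237 ≈ 107.76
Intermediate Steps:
Y = 7725 (Y = 2 + 7723 = 7725)
√(Y + K) = √(7725 + 3888) = √11613 = 7*√237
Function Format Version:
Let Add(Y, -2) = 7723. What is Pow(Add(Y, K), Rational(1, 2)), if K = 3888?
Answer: Mul(7, Pow(237, Rational(1, 2))) ≈ 107.76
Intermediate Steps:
Y = 7725 (Y = Add(2, 7723) = 7725)
Pow(Add(Y, K), Rational(1, 2)) = Pow(Add(7725, 3888), Rational(1, 2)) = Pow(11613, Rational(1, 2)) = Mul(7, Pow(237, Rational(1, 2)))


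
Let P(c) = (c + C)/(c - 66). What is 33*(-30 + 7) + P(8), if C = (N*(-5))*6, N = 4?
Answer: -21955/29 ≈ -757.07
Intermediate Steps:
C = -120 (C = (4*(-5))*6 = -20*6 = -120)
P(c) = (-120 + c)/(-66 + c) (P(c) = (c - 120)/(c - 66) = (-120 + c)/(-66 + c))
33*(-30 + 7) + P(8) = 33*(-30 + 7) + (-120 + 8)/(-66 + 8) = 33*(-23) - 112/(-58) = -759 - 1/58*(-112) = -759 + 56/29 = -21955/29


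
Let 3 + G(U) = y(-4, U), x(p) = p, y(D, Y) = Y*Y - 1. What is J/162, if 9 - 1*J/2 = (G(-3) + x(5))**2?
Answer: -91/81 ≈ -1.1235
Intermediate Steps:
y(D, Y) = -1 + Y**2 (y(D, Y) = Y**2 - 1 = -1 + Y**2)
G(U) = -4 + U**2 (G(U) = -3 + (-1 + U**2) = -4 + U**2)
J = -182 (J = 18 - 2*((-4 + (-3)**2) + 5)**2 = 18 - 2*((-4 + 9) + 5)**2 = 18 - 2*(5 + 5)**2 = 18 - 2*10**2 = 18 - 2*100 = 18 - 200 = -182)
J/162 = -182/162 = -182*1/162 = -91/81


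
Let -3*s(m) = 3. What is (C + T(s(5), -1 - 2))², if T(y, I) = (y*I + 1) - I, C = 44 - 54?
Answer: 9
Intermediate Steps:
C = -10
s(m) = -1 (s(m) = -⅓*3 = -1)
T(y, I) = 1 - I + I*y (T(y, I) = (I*y + 1) - I = (1 + I*y) - I = 1 - I + I*y)
(C + T(s(5), -1 - 2))² = (-10 + (1 - (-1 - 2) + (-1 - 2)*(-1)))² = (-10 + (1 - 1*(-3) - 3*(-1)))² = (-10 + (1 + 3 + 3))² = (-10 + 7)² = (-3)² = 9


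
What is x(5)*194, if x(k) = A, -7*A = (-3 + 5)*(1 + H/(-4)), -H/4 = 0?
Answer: -388/7 ≈ -55.429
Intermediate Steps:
H = 0 (H = -4*0 = 0)
A = -2/7 (A = -(-3 + 5)*(1 + 0/(-4))/7 = -2*(1 + 0*(-¼))/7 = -2*(1 + 0)/7 = -2/7 ≈ -0.28571)
x(k) = -2/7
x(5)*194 = -2/7*194 = -388/7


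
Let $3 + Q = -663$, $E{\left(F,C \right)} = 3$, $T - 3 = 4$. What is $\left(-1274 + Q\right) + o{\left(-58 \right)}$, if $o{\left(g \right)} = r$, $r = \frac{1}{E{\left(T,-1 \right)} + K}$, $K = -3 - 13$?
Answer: $- \frac{25221}{13} \approx -1940.1$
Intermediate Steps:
$T = 7$ ($T = 3 + 4 = 7$)
$K = -16$
$Q = -666$ ($Q = -3 - 663 = -666$)
$r = - \frac{1}{13}$ ($r = \frac{1}{3 - 16} = \frac{1}{-13} = - \frac{1}{13} \approx -0.076923$)
$o{\left(g \right)} = - \frac{1}{13}$
$\left(-1274 + Q\right) + o{\left(-58 \right)} = \left(-1274 - 666\right) - \frac{1}{13} = -1940 - \frac{1}{13} = - \frac{25221}{13}$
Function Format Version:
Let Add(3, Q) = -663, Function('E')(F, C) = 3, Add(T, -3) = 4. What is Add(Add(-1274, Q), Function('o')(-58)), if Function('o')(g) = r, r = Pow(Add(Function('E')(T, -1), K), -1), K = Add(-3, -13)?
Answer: Rational(-25221, 13) ≈ -1940.1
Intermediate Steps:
T = 7 (T = Add(3, 4) = 7)
K = -16
Q = -666 (Q = Add(-3, -663) = -666)
r = Rational(-1, 13) (r = Pow(Add(3, -16), -1) = Pow(-13, -1) = Rational(-1, 13) ≈ -0.076923)
Function('o')(g) = Rational(-1, 13)
Add(Add(-1274, Q), Function('o')(-58)) = Add(Add(-1274, -666), Rational(-1, 13)) = Add(-1940, Rational(-1, 13)) = Rational(-25221, 13)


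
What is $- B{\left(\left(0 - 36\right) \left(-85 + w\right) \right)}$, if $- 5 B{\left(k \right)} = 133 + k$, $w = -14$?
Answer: $\frac{3697}{5} \approx 739.4$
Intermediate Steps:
$B{\left(k \right)} = - \frac{133}{5} - \frac{k}{5}$ ($B{\left(k \right)} = - \frac{133 + k}{5} = - \frac{133}{5} - \frac{k}{5}$)
$- B{\left(\left(0 - 36\right) \left(-85 + w\right) \right)} = - (- \frac{133}{5} - \frac{\left(0 - 36\right) \left(-85 - 14\right)}{5}) = - (- \frac{133}{5} - \frac{\left(-36\right) \left(-99\right)}{5}) = - (- \frac{133}{5} - \frac{3564}{5}) = \left(-1\right) \left(- \frac{3697}{5}\right) = \frac{3697}{5}$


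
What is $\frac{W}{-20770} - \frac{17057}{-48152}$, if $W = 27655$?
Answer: $- \frac{97736967}{100011704} \approx -0.97725$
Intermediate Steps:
$\frac{W}{-20770} - \frac{17057}{-48152} = \frac{27655}{-20770} - \frac{17057}{-48152} = 27655 \left(- \frac{1}{20770}\right) - - \frac{17057}{48152} = - \frac{5531}{4154} + \frac{17057}{48152} = - \frac{97736967}{100011704}$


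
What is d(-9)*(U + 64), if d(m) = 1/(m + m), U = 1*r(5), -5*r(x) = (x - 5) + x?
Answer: -7/2 ≈ -3.5000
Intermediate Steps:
r(x) = 1 - 2*x/5 (r(x) = -((x - 5) + x)/5 = -((-5 + x) + x)/5 = -(-5 + 2*x)/5 = 1 - 2*x/5)
U = -1 (U = 1*(1 - ⅖*5) = 1*(1 - 2) = 1*(-1) = -1)
d(m) = 1/(2*m)
d(-9)*(U + 64) = ((½)/(-9))*(-1 + 64) = ((½)*(-⅑))*63 = -1/18*63 = -7/2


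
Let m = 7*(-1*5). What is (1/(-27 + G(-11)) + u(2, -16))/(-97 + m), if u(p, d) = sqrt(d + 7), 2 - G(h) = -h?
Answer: 1/4752 - I/44 ≈ 0.00021044 - 0.022727*I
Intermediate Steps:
G(h) = 2 + h (G(h) = 2 - (-1)*h = 2 + h)
m = -35 (m = 7*(-5) = -35)
u(p, d) = sqrt(7 + d)
(1/(-27 + G(-11)) + u(2, -16))/(-97 + m) = (1/(-27 + (2 - 11)) + sqrt(7 - 16))/(-97 - 35) = (1/(-27 - 9) + sqrt(-9))/(-132) = (1/(-36) + 3*I)*(-1/132) = (-1/36 + 3*I)*(-1/132) = 1/4752 - I/44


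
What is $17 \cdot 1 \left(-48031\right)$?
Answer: $-816527$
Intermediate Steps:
$17 \cdot 1 \left(-48031\right) = 17 \left(-48031\right) = -816527$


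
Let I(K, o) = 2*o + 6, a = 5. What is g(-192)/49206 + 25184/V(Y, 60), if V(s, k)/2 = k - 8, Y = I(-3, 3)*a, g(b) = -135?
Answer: 51632911/213226 ≈ 242.15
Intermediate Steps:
I(K, o) = 6 + 2*o
Y = 60 (Y = (6 + 2*3)*5 = (6 + 6)*5 = 12*5 = 60)
V(s, k) = -16 + 2*k (V(s, k) = 2*(k - 8) = 2*(-8 + k) = -16 + 2*k)
g(-192)/49206 + 25184/V(Y, 60) = -135/49206 + 25184/(-16 + 2*60) = -135*1/49206 + 25184/(-16 + 120) = -45/16402 + 25184/104 = -45/16402 + 25184*(1/104) = -45/16402 + 3148/13 = 51632911/213226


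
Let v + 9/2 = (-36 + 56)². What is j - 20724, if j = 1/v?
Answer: -16392682/791 ≈ -20724.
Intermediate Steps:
v = 791/2 (v = -9/2 + (-36 + 56)² = -9/2 + 20² = -9/2 + 400 = 791/2 ≈ 395.50)
j = 2/791 (j = 1/(791/2) = 2/791 ≈ 0.0025284)
j - 20724 = 2/791 - 20724 = -16392682/791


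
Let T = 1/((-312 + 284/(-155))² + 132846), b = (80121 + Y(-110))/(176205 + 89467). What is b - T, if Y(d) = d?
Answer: 222341932306473/738284407160696 ≈ 0.30116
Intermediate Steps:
b = 80011/265672 (b = (80121 - 110)/(176205 + 89467) = 80011/265672 ≈ 0.30116)
T = 24025/5557863886 (T = 1/((-312 + 284*(-1/155))² + 132846) = 1/((-312 - 284/155)² + 132846) = 1/((-48644/155)² + 132846) = 1/(2366238736/24025 + 132846) = 1/(5557863886/24025) = 24025/5557863886 ≈ 4.3227e-6)
b - T = 80011/265672 - 1*24025/5557863886 = 80011/265672 - 24025/5557863886 = 222341932306473/738284407160696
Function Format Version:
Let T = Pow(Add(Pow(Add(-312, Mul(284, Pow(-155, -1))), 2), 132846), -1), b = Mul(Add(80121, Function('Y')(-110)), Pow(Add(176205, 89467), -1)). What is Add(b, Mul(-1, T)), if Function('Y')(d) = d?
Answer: Rational(222341932306473, 738284407160696) ≈ 0.30116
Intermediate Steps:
b = Rational(80011, 265672) (b = Mul(Add(80121, -110), Pow(Add(176205, 89467), -1)) = Mul(80011, Pow(265672, -1)) = Mul(80011, Rational(1, 265672)) = Rational(80011, 265672) ≈ 0.30116)
T = Rational(24025, 5557863886) (T = Pow(Add(Pow(Add(-312, Mul(284, Rational(-1, 155))), 2), 132846), -1) = Pow(Add(Pow(Add(-312, Rational(-284, 155)), 2), 132846), -1) = Pow(Add(Pow(Rational(-48644, 155), 2), 132846), -1) = Pow(Add(Rational(2366238736, 24025), 132846), -1) = Pow(Rational(5557863886, 24025), -1) = Rational(24025, 5557863886) ≈ 4.3227e-6)
Add(b, Mul(-1, T)) = Add(Rational(80011, 265672), Mul(-1, Rational(24025, 5557863886))) = Add(Rational(80011, 265672), Rational(-24025, 5557863886)) = Rational(222341932306473, 738284407160696)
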